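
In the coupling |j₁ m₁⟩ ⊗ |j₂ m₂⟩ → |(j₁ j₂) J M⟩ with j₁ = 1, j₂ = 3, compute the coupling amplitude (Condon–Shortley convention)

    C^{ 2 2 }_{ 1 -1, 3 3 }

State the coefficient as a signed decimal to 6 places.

+√(5/7) = +0.845154

j₁+j₂−J=2  J+j₁−j₂=0  J−j₁+j₂=4  j₁+j₂+J+1=7
(j₁±m₁, j₂±m₂, J±M) = (0,2,6,0,4,0)
P² = 11520/7
sum k=2..2:
  [2] +1/48 = 1/48
S = 1/48
C² = P²·S² = 5/7 ; C = +0.845154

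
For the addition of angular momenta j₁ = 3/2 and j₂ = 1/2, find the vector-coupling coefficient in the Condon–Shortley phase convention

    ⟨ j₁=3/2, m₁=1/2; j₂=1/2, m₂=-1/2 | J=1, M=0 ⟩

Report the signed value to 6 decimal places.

j₁+j₂−J=1  J+j₁−j₂=2  J−j₁+j₂=0  j₁+j₂+J+1=4
(j₁±m₁, j₂±m₂, J±M) = (2,1,0,1,1,1)
P² = 1/2
sum k=0..0:
  [0] +1/1 = 1
S = 1
C² = P²·S² = 1/2 ; C = +0.707107

+0.707107  (= +√(1/2))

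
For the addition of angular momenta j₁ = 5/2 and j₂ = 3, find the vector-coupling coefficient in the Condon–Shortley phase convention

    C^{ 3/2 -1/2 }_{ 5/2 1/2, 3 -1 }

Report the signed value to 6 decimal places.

√[4·4!1!2!/8! · 3!2!2!4!1!2!] = √(192/35)
  +(−1)^1/∏(1,3,1,1,0,1)! = -1/6  (running -1/6)
  +(−1)^2/∏(2,2,0,0,1,2)! = 1/8  (running -1/24)
⟨..|..⟩ = √(192/35)·(-1/24) = -0.097590

-0.097590  (= −√(1/105))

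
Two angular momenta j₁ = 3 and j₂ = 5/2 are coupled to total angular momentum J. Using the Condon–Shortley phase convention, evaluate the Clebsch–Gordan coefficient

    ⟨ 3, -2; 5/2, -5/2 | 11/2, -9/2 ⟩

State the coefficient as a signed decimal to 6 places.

√[12·0!6!5!/12! · 1!5!0!5!1!10!] = √(1244160000/11)
  +(−1)^0/∏(0,0,5,0,1,5)! = 1/14400  (running 1/14400)
⟨..|..⟩ = √(1244160000/11)·(1/14400) = +0.738549

+√(6/11) = +0.738549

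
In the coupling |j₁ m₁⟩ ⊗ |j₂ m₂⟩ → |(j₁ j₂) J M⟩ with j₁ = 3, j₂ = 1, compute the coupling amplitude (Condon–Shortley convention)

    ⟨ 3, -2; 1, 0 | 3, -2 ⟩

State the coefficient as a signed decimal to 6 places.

-0.577350  (= −√(1/3))

√[7·1!5!1!/8! · 1!5!1!1!1!5!] = √(300)
  +(−1)^0/∏(0,1,5,1,0,0)! = 1/120  (running 1/120)
  +(−1)^1/∏(1,0,4,0,1,1)! = -1/24  (running -1/30)
⟨..|..⟩ = √(300)·(-1/30) = -0.577350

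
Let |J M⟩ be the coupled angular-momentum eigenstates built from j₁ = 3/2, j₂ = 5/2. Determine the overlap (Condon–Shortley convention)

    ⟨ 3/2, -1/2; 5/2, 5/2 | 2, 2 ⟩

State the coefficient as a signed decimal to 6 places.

triangle: 2!×1!×3!/7! = 12/5040
(j±m)!: 1!×2!×5!×0!×4!×0! = 5760
prefactor² = (2J+1)×Δ×N² = 480/7
  k=2: +1/(2!×0!×0!×3!×1!×0!) = 1/12
Σ = 1/12  ⇒  CG² = 480/7×1/12² = 10/21
CG = +√(10/21) = +0.690066

+√(10/21) ≈ +0.690066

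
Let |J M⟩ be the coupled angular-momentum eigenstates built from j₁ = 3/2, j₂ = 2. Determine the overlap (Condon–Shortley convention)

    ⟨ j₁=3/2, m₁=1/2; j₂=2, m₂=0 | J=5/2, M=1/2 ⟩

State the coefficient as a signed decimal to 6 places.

triangle: 1!*2!*3!/7! = 12/5040
(j±m)!: 2!*1!*2!*2!*3!*2! = 96
prefactor² = (2J+1)*Δ*N² = 48/35
  k=0: +1/(0!*1!*1!*2!*1!*1!) = 1/2
  k=1: −1/(1!*0!*0!*1!*2!*2!) = -1/4
Σ = 1/4  ⇒  CG² = 48/35*1/4² = 3/35
CG = +√(3/35) = +0.292770

+0.292770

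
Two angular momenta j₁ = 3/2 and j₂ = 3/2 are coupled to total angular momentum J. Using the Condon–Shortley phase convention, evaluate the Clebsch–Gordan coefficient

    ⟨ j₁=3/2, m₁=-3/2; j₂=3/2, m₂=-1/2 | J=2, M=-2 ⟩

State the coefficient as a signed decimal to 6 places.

−√(1/2) = -0.707107

√[5·1!2!2!/6! · 0!3!1!2!0!4!] = √(8)
  +(−1)^1/∏(1,0,2,0,0,2)! = -1/4  (running -1/4)
⟨..|..⟩ = √(8)·(-1/4) = -0.707107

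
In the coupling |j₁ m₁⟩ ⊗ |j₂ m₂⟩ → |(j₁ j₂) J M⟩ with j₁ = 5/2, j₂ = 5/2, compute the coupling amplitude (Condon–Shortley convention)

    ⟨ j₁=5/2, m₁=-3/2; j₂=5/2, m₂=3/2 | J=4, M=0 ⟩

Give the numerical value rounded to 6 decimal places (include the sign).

-0.566947

triangle: 1!*4!*4!/10! = 576/3628800
(j±m)!: 1!*4!*4!*1!*4!*4! = 331776
prefactor² = (2J+1)*Δ*N² = 82944/175
  k=0: +1/(0!*1!*4!*4!*0!*0!) = 1/576
  k=1: −1/(1!*0!*3!*3!*1!*1!) = -1/36
Σ = -5/192  ⇒  CG² = 82944/175*(-5/192)² = 9/28
CG = −√(9/28) = -0.566947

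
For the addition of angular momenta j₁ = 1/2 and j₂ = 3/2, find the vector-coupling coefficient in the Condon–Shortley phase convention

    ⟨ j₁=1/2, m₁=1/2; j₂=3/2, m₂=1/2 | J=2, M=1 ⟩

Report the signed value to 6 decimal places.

+√(3/4) ≈ +0.866025

√[5·0!1!3!/5! · 1!0!2!1!3!1!] = √(3)
  +(−1)^0/∏(0,0,0,2,1,1)! = 1/2  (running 1/2)
⟨..|..⟩ = √(3)·(1/2) = +0.866025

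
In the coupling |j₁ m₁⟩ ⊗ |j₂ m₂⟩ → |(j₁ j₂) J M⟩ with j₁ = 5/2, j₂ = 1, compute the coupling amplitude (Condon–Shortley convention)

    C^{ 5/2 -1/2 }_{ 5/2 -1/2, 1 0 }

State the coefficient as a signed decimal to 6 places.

−√(1/35) = -0.169031

triangle: 1!*4!*1!/7! = 24/5040
(j±m)!: 2!*3!*1!*1!*2!*3! = 144
prefactor² = (2J+1)*Δ*N² = 144/35
  k=0: +1/(0!*1!*3!*1!*1!*0!) = 1/6
  k=1: −1/(1!*0!*2!*0!*2!*1!) = -1/4
Σ = -1/12  ⇒  CG² = 144/35*(-1/12)² = 1/35
CG = −√(1/35) = -0.169031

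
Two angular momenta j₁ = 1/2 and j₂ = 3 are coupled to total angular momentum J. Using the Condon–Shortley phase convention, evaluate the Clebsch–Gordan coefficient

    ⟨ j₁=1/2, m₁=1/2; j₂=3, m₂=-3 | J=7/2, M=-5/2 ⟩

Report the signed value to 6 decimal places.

√[8·0!1!6!/8! · 1!0!0!6!1!6!] = √(518400/7)
  +(−1)^0/∏(0,0,0,0,1,6)! = 1/720  (running 1/720)
⟨..|..⟩ = √(518400/7)·(1/720) = +0.377964

+0.377964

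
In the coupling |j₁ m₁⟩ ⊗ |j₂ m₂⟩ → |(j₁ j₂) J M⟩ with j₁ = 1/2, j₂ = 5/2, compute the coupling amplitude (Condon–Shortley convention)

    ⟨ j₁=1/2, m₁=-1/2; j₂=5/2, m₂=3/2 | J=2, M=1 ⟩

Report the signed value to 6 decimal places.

−√(2/3) = -0.816497

j₁+j₂−J=1  J+j₁−j₂=0  J−j₁+j₂=4  j₁+j₂+J+1=6
(j₁±m₁, j₂±m₂, J±M) = (0,1,4,1,3,1)
P² = 24
sum k=1..1:
  [1] −1/6 = -1/6
S = -1/6
C² = P²·S² = 2/3 ; C = -0.816497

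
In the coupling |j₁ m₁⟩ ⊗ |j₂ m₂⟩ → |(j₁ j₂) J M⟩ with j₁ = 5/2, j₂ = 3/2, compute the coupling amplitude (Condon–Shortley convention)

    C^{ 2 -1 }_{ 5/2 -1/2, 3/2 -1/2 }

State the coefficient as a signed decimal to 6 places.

j₁+j₂−J=2  J+j₁−j₂=3  J−j₁+j₂=1  j₁+j₂+J+1=7
(j₁±m₁, j₂±m₂, J±M) = (2,3,1,2,1,3)
P² = 12/7
sum k=0..1:
  [0] +1/12 = 1/12
  [1] −1/2 = -1/2
S = -5/12
C² = P²·S² = 25/84 ; C = -0.545545

−√(25/84) ≈ -0.545545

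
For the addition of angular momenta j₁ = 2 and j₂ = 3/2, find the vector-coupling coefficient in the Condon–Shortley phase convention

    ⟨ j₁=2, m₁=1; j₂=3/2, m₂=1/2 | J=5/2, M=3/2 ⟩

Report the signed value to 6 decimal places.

√[6·1!3!2!/7! · 3!1!2!1!4!1!] = √(144/35)
  +(−1)^0/∏(0,1,1,2,2,0)! = 1/4  (running 1/4)
  +(−1)^1/∏(1,0,0,1,3,1)! = -1/6  (running 1/12)
⟨..|..⟩ = √(144/35)·(1/12) = +0.169031

+√(1/35) ≈ +0.169031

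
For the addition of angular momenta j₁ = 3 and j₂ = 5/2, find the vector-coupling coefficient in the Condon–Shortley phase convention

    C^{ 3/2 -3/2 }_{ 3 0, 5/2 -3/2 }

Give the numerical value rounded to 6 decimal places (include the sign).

−√(6/35) ≈ -0.414039

√[4·4!2!1!/8! · 3!3!1!4!0!3!] = √(864/35)
  +(−1)^1/∏(1,3,2,0,0,1)! = -1/12  (running -1/12)
⟨..|..⟩ = √(864/35)·(-1/12) = -0.414039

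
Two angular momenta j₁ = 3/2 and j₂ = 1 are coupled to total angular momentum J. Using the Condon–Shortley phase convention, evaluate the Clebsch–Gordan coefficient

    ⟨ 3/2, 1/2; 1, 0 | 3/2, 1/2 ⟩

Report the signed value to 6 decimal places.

+√(1/15) ≈ +0.258199

triangle: 1!*2!*1!/5! = 2/120
(j±m)!: 2!*1!*1!*1!*2!*1! = 4
prefactor² = (2J+1)*Δ*N² = 4/15
  k=0: +1/(0!*1!*1!*1!*1!*0!) = 1
  k=1: −1/(1!*0!*0!*0!*2!*1!) = -1/2
Σ = 1/2  ⇒  CG² = 4/15*1/2² = 1/15
CG = +√(1/15) = +0.258199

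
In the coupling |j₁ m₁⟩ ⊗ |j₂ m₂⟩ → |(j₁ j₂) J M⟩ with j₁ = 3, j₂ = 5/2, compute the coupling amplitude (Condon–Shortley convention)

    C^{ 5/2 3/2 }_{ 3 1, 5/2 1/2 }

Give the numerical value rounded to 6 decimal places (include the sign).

triangle: 3!×3!×2!/9! = 72/362880
(j±m)!: 4!×2!×3!×2!×4!×1! = 13824
prefactor² = (2J+1)×Δ×N² = 576/35
  k=1: −1/(1!×2!×1!×2!×2!×0!) = -1/8
  k=2: +1/(2!×1!×0!×1!×3!×1!) = 1/12
Σ = -1/24  ⇒  CG² = 576/35×(-1/24)² = 1/35
CG = −√(1/35) = -0.169031

-0.169031  (= −√(1/35))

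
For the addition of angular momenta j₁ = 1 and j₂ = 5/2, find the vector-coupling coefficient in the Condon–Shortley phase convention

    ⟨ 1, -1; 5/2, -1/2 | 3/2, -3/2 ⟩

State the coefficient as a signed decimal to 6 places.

√[4·2!0!3!/6! · 0!2!2!3!0!3!] = √(48/5)
  +(−1)^2/∏(2,0,0,0,0,3)! = 1/12  (running 1/12)
⟨..|..⟩ = √(48/5)·(1/12) = +0.258199

+√(1/15) ≈ +0.258199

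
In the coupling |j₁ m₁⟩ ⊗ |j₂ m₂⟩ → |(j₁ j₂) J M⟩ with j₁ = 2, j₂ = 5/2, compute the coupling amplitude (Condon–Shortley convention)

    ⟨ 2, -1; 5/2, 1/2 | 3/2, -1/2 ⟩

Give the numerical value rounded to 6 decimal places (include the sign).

triangle: 3!×1!×2!/7! = 12/5040
(j±m)!: 1!×3!×3!×2!×1!×2! = 144
prefactor² = (2J+1)×Δ×N² = 48/35
  k=2: +1/(2!×1!×1!×1!×0!×1!) = 1/2
  k=3: −1/(3!×0!×0!×0!×1!×2!) = -1/12
Σ = 5/12  ⇒  CG² = 48/35×5/12² = 5/21
CG = +√(5/21) = +0.487950

+0.487950  (= +√(5/21))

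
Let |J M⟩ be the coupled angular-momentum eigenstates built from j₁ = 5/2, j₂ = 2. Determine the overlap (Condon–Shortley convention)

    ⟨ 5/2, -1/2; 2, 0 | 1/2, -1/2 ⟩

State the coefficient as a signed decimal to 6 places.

√[2·4!1!0!/6! · 2!3!2!2!0!1!] = √(16/5)
  +(−1)^2/∏(2,2,1,0,0,0)! = 1/4  (running 1/4)
⟨..|..⟩ = √(16/5)·(1/4) = +0.447214

+√(1/5) = +0.447214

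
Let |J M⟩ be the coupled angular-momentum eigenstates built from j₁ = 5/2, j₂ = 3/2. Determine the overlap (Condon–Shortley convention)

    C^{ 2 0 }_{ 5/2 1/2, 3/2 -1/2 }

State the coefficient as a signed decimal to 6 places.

√[5·2!3!1!/7! · 3!2!1!2!2!2!] = √(8/7)
  +(−1)^0/∏(0,2,2,1,1,0)! = 1/4  (running 1/4)
  +(−1)^1/∏(1,1,1,0,2,1)! = -1/2  (running -1/4)
⟨..|..⟩ = √(8/7)·(-1/4) = -0.267261

−√(1/14) = -0.267261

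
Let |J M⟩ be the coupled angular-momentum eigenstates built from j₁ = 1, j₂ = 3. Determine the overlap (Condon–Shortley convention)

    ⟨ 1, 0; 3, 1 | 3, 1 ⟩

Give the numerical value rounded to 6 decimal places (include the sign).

-0.288675  (= −√(1/12))

triangle: 1!·1!·5!/8! = 120/40320
(j±m)!: 1!·1!·4!·2!·4!·2! = 2304
prefactor² = (2J+1)·Δ·N² = 48
  k=0: +1/(0!·1!·1!·4!·0!·1!) = 1/24
  k=1: −1/(1!·0!·0!·3!·1!·2!) = -1/12
Σ = -1/24  ⇒  CG² = 48·(-1/24)² = 1/12
CG = −√(1/12) = -0.288675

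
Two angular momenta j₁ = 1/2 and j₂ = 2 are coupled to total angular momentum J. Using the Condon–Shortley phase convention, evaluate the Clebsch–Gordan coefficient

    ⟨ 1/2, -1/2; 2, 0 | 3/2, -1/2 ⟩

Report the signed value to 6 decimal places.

√[4·1!0!3!/5! · 0!1!2!2!1!2!] = √(8/5)
  +(−1)^1/∏(1,0,0,1,0,2)! = -1/2  (running -1/2)
⟨..|..⟩ = √(8/5)·(-1/2) = -0.632456

−√(2/5) ≈ -0.632456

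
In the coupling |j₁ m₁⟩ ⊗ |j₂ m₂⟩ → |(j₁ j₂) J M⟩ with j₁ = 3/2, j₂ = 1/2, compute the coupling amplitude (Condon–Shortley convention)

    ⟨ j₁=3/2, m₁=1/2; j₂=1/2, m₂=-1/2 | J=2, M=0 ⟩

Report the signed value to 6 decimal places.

triangle: 0!*3!*1!/5! = 6/120
(j±m)!: 2!*1!*0!*1!*2!*2! = 8
prefactor² = (2J+1)*Δ*N² = 2
  k=0: +1/(0!*0!*1!*0!*2!*1!) = 1/2
Σ = 1/2  ⇒  CG² = 2*1/2² = 1/2
CG = +√(1/2) = +0.707107

+0.707107  (= +√(1/2))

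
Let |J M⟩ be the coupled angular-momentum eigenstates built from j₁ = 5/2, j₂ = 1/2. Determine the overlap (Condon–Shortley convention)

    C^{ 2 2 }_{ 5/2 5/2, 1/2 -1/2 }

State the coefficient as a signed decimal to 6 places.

triangle: 1!·4!·0!/6! = 24/720
(j±m)!: 5!·0!·0!·1!·4!·0! = 2880
prefactor² = (2J+1)·Δ·N² = 480
  k=0: +1/(0!·1!·0!·0!·4!·0!) = 1/24
Σ = 1/24  ⇒  CG² = 480·1/24² = 5/6
CG = +√(5/6) = +0.912871

+√(5/6) = +0.912871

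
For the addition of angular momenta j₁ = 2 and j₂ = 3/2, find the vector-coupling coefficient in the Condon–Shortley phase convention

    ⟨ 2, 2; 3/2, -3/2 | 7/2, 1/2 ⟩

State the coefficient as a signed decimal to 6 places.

+√(1/35) = +0.169031

triangle: 0!*4!*3!/8! = 144/40320
(j±m)!: 4!*0!*0!*3!*4!*3! = 20736
prefactor² = (2J+1)*Δ*N² = 20736/35
  k=0: +1/(0!*0!*0!*0!*4!*3!) = 1/144
Σ = 1/144  ⇒  CG² = 20736/35*1/144² = 1/35
CG = +√(1/35) = +0.169031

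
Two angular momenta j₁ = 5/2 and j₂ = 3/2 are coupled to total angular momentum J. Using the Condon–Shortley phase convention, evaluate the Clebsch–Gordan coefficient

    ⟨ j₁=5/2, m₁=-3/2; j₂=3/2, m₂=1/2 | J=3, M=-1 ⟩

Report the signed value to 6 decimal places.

√[7·1!4!2!/8! · 1!4!2!1!2!4!] = √(96/5)
  +(−1)^0/∏(0,1,4,2,0,0)! = 1/48  (running 1/48)
  +(−1)^1/∏(1,0,3,1,1,1)! = -1/6  (running -7/48)
⟨..|..⟩ = √(96/5)·(-7/48) = -0.639010

-0.639010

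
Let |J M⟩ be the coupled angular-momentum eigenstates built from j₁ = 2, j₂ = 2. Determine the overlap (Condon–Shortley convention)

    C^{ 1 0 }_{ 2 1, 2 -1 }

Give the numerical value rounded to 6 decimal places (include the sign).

-0.316228

triangle: 3!×1!×1!/6! = 6/720
(j±m)!: 3!×1!×1!×3!×1!×1! = 36
prefactor² = (2J+1)×Δ×N² = 9/10
  k=0: +1/(0!×3!×1!×1!×0!×0!) = 1/6
  k=1: −1/(1!×2!×0!×0!×1!×1!) = -1/2
Σ = -1/3  ⇒  CG² = 9/10×(-1/3)² = 1/10
CG = −√(1/10) = -0.316228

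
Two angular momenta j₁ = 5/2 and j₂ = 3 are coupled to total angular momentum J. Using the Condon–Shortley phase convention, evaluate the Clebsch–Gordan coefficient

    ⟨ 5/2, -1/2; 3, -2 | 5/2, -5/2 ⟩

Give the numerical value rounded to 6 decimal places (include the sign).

triangle: 3!×2!×3!/9! = 72/362880
(j±m)!: 2!×3!×1!×5!×0!×5! = 172800
prefactor² = (2J+1)×Δ×N² = 1440/7
  k=1: −1/(1!×2!×2!×0!×0!×3!) = -1/24
Σ = -1/24  ⇒  CG² = 1440/7×(-1/24)² = 5/14
CG = −√(5/14) = -0.597614

-0.597614  (= −√(5/14))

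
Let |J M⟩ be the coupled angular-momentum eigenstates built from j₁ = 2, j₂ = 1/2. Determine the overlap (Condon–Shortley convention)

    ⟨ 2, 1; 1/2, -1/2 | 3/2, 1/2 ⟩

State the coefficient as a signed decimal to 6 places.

triangle: 1!*3!*0!/5! = 6/120
(j±m)!: 3!*1!*0!*1!*2!*1! = 12
prefactor² = (2J+1)*Δ*N² = 12/5
  k=0: +1/(0!*1!*1!*0!*2!*0!) = 1/2
Σ = 1/2  ⇒  CG² = 12/5*1/2² = 3/5
CG = +√(3/5) = +0.774597

+0.774597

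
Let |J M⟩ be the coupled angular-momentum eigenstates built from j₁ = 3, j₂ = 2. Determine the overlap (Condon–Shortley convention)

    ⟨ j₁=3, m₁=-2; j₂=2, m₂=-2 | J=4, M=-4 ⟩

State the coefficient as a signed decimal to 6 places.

triangle: 1!*5!*3!/10! = 720/3628800
(j±m)!: 1!*5!*0!*4!*0!*8! = 116121600
prefactor² = (2J+1)*Δ*N² = 207360
  k=0: +1/(0!*1!*5!*0!*0!*3!) = 1/720
Σ = 1/720  ⇒  CG² = 207360*1/720² = 2/5
CG = +√(2/5) = +0.632456

+√(2/5) = +0.632456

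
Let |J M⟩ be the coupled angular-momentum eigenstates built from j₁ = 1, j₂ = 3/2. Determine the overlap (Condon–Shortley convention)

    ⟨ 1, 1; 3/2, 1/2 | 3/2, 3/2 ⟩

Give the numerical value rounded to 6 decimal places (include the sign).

+√(2/5) = +0.632456

triangle: 1!*1!*2!/5! = 2/120
(j±m)!: 2!*0!*2!*1!*3!*0! = 24
prefactor² = (2J+1)*Δ*N² = 8/5
  k=0: +1/(0!*1!*0!*2!*1!*0!) = 1/2
Σ = 1/2  ⇒  CG² = 8/5*1/2² = 2/5
CG = +√(2/5) = +0.632456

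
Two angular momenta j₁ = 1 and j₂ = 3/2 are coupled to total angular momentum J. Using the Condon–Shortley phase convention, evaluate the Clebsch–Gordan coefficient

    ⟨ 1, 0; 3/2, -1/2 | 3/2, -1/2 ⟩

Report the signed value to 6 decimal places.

+√(1/15) ≈ +0.258199

√[4·1!1!2!/5! · 1!1!1!2!1!2!] = √(4/15)
  +(−1)^0/∏(0,1,1,1,0,1)! = 1  (running 1)
  +(−1)^1/∏(1,0,0,0,1,2)! = -1/2  (running 1/2)
⟨..|..⟩ = √(4/15)·(1/2) = +0.258199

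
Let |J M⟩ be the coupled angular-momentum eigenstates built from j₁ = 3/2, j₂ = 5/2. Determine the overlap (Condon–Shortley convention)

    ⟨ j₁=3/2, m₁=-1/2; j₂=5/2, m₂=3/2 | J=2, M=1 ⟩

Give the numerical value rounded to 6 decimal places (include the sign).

+0.154303  (= +√(1/42))

triangle: 2!·1!·3!/7! = 12/5040
(j±m)!: 1!·2!·4!·1!·3!·1! = 288
prefactor² = (2J+1)·Δ·N² = 24/7
  k=1: −1/(1!·1!·1!·3!·0!·0!) = -1/6
  k=2: +1/(2!·0!·0!·2!·1!·1!) = 1/4
Σ = 1/12  ⇒  CG² = 24/7·1/12² = 1/42
CG = +√(1/42) = +0.154303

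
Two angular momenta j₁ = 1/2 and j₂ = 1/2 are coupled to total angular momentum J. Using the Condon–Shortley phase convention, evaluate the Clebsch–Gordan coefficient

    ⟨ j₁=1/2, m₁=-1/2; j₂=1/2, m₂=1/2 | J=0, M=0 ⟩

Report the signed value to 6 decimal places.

j₁+j₂−J=1  J+j₁−j₂=0  J−j₁+j₂=0  j₁+j₂+J+1=2
(j₁±m₁, j₂±m₂, J±M) = (0,1,1,0,0,0)
P² = 1/2
sum k=1..1:
  [1] −1/1 = -1
S = -1
C² = P²·S² = 1/2 ; C = -0.707107

-0.707107  (= −√(1/2))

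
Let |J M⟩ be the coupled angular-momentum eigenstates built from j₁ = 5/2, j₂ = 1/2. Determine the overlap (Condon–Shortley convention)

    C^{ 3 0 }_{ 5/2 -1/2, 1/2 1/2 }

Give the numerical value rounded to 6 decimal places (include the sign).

+0.707107

√[7·0!5!1!/7! · 2!3!1!0!3!3!] = √(72)
  +(−1)^0/∏(0,0,3,1,2,0)! = 1/12  (running 1/12)
⟨..|..⟩ = √(72)·(1/12) = +0.707107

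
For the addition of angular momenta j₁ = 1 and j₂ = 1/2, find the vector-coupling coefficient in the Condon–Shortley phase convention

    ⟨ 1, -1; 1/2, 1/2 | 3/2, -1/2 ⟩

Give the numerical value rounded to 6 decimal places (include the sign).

triangle: 0!×2!×1!/4! = 2/24
(j±m)!: 0!×2!×1!×0!×1!×2! = 4
prefactor² = (2J+1)×Δ×N² = 4/3
  k=0: +1/(0!×0!×2!×1!×0!×0!) = 1/2
Σ = 1/2  ⇒  CG² = 4/3×1/2² = 1/3
CG = +√(1/3) = +0.577350

+0.577350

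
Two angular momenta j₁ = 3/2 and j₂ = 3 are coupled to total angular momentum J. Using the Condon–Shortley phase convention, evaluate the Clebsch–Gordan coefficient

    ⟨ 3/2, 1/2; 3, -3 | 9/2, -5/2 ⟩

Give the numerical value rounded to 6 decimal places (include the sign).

+0.288675  (= +√(1/12))

triangle: 0!*3!*6!/10! = 4320/3628800
(j±m)!: 2!*1!*0!*6!*2!*7! = 14515200
prefactor² = (2J+1)*Δ*N² = 172800
  k=0: +1/(0!*0!*1!*0!*2!*6!) = 1/1440
Σ = 1/1440  ⇒  CG² = 172800*1/1440² = 1/12
CG = +√(1/12) = +0.288675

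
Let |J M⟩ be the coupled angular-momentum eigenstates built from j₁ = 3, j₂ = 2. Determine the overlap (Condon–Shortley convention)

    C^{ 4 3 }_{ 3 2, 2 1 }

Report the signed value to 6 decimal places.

+√(1/20) = +0.223607

triangle: 1!·5!·3!/10! = 720/3628800
(j±m)!: 5!·1!·3!·1!·7!·1! = 3628800
prefactor² = (2J+1)·Δ·N² = 6480
  k=0: +1/(0!·1!·1!·3!·4!·0!) = 1/144
  k=1: −1/(1!·0!·0!·2!·5!·1!) = -1/240
Σ = 1/360  ⇒  CG² = 6480·1/360² = 1/20
CG = +√(1/20) = +0.223607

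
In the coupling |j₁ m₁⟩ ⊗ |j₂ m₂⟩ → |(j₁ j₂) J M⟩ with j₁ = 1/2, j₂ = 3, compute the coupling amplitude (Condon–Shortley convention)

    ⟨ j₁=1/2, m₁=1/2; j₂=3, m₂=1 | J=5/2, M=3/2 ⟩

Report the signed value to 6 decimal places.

+0.534522  (= +√(2/7))

j₁+j₂−J=1  J+j₁−j₂=0  J−j₁+j₂=5  j₁+j₂+J+1=7
(j₁±m₁, j₂±m₂, J±M) = (1,0,4,2,4,1)
P² = 1152/7
sum k=0..0:
  [0] +1/24 = 1/24
S = 1/24
C² = P²·S² = 2/7 ; C = +0.534522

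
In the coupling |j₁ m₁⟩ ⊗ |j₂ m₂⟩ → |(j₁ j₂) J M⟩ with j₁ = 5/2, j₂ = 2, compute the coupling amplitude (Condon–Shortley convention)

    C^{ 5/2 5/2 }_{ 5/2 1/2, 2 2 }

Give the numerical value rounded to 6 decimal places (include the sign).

√[6·2!3!2!/8! · 3!2!4!0!5!0!] = √(864/7)
  +(−1)^2/∏(2,0,0,2,3,0)! = 1/24  (running 1/24)
⟨..|..⟩ = √(864/7)·(1/24) = +0.462910

+0.462910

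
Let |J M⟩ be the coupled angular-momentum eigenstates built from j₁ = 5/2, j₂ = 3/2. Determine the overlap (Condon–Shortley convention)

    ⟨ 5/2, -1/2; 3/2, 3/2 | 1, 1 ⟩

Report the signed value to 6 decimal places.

−√(1/20) = -0.223607

j₁+j₂−J=3  J+j₁−j₂=2  J−j₁+j₂=0  j₁+j₂+J+1=6
(j₁±m₁, j₂±m₂, J±M) = (2,3,3,0,2,0)
P² = 36/5
sum k=3..3:
  [3] −1/12 = -1/12
S = -1/12
C² = P²·S² = 1/20 ; C = -0.223607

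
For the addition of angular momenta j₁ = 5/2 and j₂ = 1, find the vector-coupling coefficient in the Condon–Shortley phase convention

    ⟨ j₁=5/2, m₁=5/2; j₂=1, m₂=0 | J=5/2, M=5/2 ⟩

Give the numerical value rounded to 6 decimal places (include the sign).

√[6·1!4!1!/7! · 5!0!1!1!5!0!] = √(2880/7)
  +(−1)^0/∏(0,1,0,1,4,0)! = 1/24  (running 1/24)
⟨..|..⟩ = √(2880/7)·(1/24) = +0.845154

+√(5/7) ≈ +0.845154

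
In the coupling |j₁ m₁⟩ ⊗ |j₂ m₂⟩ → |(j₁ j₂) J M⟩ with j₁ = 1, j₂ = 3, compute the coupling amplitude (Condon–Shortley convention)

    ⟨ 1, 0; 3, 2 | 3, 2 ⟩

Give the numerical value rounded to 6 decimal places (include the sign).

−√(1/3) = -0.577350

j₁+j₂−J=1  J+j₁−j₂=1  J−j₁+j₂=5  j₁+j₂+J+1=8
(j₁±m₁, j₂±m₂, J±M) = (1,1,5,1,5,1)
P² = 300
sum k=0..1:
  [0] +1/120 = 1/120
  [1] −1/24 = -1/24
S = -1/30
C² = P²·S² = 1/3 ; C = -0.577350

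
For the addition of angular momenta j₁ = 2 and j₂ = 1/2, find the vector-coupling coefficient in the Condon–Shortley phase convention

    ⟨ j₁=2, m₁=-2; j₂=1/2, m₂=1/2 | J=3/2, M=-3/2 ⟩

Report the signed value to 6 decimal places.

triangle: 1!×3!×0!/5! = 6/120
(j±m)!: 0!×4!×1!×0!×0!×3! = 144
prefactor² = (2J+1)×Δ×N² = 144/5
  k=1: −1/(1!×0!×3!×0!×0!×0!) = -1/6
Σ = -1/6  ⇒  CG² = 144/5×(-1/6)² = 4/5
CG = −√(4/5) = -0.894427

-0.894427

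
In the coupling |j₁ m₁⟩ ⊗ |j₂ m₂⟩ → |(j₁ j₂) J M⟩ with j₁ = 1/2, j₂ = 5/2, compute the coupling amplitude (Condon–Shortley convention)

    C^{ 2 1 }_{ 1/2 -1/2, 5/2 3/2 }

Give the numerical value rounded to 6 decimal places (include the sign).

-0.816497  (= −√(2/3))

j₁+j₂−J=1  J+j₁−j₂=0  J−j₁+j₂=4  j₁+j₂+J+1=6
(j₁±m₁, j₂±m₂, J±M) = (0,1,4,1,3,1)
P² = 24
sum k=1..1:
  [1] −1/6 = -1/6
S = -1/6
C² = P²·S² = 2/3 ; C = -0.816497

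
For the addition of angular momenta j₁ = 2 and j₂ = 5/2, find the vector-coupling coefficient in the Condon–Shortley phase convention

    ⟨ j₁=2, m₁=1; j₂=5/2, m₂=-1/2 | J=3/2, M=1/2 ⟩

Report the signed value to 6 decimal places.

√[4·3!1!2!/7! · 3!1!2!3!2!1!] = √(48/35)
  +(−1)^0/∏(0,3,1,2,0,0)! = 1/12  (running 1/12)
  +(−1)^1/∏(1,2,0,1,1,1)! = -1/2  (running -5/12)
⟨..|..⟩ = √(48/35)·(-5/12) = -0.487950

-0.487950  (= −√(5/21))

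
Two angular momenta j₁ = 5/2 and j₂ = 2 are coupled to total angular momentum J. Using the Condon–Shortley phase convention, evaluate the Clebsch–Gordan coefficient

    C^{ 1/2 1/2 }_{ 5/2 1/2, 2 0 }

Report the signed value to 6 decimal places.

+0.447214  (= +√(1/5))

√[2·4!1!0!/6! · 3!2!2!2!1!0!] = √(16/5)
  +(−1)^2/∏(2,2,0,0,1,0)! = 1/4  (running 1/4)
⟨..|..⟩ = √(16/5)·(1/4) = +0.447214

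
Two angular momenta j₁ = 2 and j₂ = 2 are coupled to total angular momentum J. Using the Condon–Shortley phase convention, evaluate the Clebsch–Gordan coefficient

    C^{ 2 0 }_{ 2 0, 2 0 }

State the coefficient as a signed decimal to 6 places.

−√(2/7) ≈ -0.534522

√[5·2!2!2!/7! · 2!2!2!2!2!2!] = √(32/63)
  +(−1)^0/∏(0,2,2,2,0,0)! = 1/8  (running 1/8)
  +(−1)^1/∏(1,1,1,1,1,1)! = -1  (running -7/8)
  +(−1)^2/∏(2,0,0,0,2,2)! = 1/8  (running -3/4)
⟨..|..⟩ = √(32/63)·(-3/4) = -0.534522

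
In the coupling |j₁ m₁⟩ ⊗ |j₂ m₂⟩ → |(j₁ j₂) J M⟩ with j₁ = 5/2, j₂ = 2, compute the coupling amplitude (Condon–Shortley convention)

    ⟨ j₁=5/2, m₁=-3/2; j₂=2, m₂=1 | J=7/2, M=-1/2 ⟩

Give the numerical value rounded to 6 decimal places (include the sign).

triangle: 1!×4!×3!/9! = 144/362880
(j±m)!: 1!×4!×3!×1!×3!×4! = 20736
prefactor² = (2J+1)×Δ×N² = 2304/35
  k=0: +1/(0!×1!×4!×3!×0!×0!) = 1/144
  k=1: −1/(1!×0!×3!×2!×1!×1!) = -1/12
Σ = -11/144  ⇒  CG² = 2304/35×(-11/144)² = 121/315
CG = −√(121/315) = -0.619780

−√(121/315) = -0.619780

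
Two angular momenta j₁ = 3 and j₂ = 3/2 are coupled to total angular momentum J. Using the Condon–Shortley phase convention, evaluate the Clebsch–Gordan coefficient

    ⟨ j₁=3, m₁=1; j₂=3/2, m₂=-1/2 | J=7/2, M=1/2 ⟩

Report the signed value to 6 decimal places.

j₁+j₂−J=1  J+j₁−j₂=5  J−j₁+j₂=2  j₁+j₂+J+1=9
(j₁±m₁, j₂±m₂, J±M) = (4,2,1,2,4,3)
P² = 512/7
sum k=0..1:
  [0] +1/12 = 1/12
  [1] −1/48 = -1/48
S = 1/16
C² = P²·S² = 2/7 ; C = +0.534522

+0.534522  (= +√(2/7))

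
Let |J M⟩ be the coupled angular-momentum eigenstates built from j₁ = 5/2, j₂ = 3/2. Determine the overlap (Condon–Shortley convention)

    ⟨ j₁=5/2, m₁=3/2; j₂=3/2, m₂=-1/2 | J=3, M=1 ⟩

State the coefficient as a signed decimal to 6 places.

+0.639010

j₁+j₂−J=1  J+j₁−j₂=4  J−j₁+j₂=2  j₁+j₂+J+1=8
(j₁±m₁, j₂±m₂, J±M) = (4,1,1,2,4,2)
P² = 96/5
sum k=0..1:
  [0] +1/6 = 1/6
  [1] −1/48 = -1/48
S = 7/48
C² = P²·S² = 49/120 ; C = +0.639010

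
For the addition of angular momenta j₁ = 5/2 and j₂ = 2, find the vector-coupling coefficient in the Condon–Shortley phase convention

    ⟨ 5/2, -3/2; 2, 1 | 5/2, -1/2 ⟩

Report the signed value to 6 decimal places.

j₁+j₂−J=2  J+j₁−j₂=3  J−j₁+j₂=2  j₁+j₂+J+1=8
(j₁±m₁, j₂±m₂, J±M) = (1,4,3,1,2,3)
P² = 216/35
sum k=1..2:
  [1] −1/12 = -1/12
  [2] +1/4 = 1/4
S = 1/6
C² = P²·S² = 6/35 ; C = +0.414039

+0.414039  (= +√(6/35))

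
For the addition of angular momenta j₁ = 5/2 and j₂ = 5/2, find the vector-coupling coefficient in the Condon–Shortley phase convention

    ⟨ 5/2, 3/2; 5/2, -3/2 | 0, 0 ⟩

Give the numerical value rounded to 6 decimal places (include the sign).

√[1·5!0!0!/6! · 4!1!1!4!0!0!] = √(96)
  +(−1)^1/∏(1,4,0,0,0,0)! = -1/24  (running -1/24)
⟨..|..⟩ = √(96)·(-1/24) = -0.408248

−√(1/6) = -0.408248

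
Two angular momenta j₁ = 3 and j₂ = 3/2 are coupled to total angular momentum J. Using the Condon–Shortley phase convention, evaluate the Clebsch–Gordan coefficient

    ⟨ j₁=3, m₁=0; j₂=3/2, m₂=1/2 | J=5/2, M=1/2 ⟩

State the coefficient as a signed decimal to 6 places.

j₁+j₂−J=2  J+j₁−j₂=4  J−j₁+j₂=1  j₁+j₂+J+1=8
(j₁±m₁, j₂±m₂, J±M) = (3,3,2,1,3,2)
P² = 216/35
sum k=1..2:
  [1] −1/4 = -1/4
  [2] +1/12 = 1/12
S = -1/6
C² = P²·S² = 6/35 ; C = -0.414039

-0.414039  (= −√(6/35))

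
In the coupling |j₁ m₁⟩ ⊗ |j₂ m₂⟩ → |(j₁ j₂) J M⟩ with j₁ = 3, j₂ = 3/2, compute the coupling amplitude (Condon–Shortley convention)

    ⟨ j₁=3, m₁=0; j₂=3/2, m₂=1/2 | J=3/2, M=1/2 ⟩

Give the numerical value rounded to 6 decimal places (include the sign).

j₁+j₂−J=3  J+j₁−j₂=3  J−j₁+j₂=0  j₁+j₂+J+1=7
(j₁±m₁, j₂±m₂, J±M) = (3,3,2,1,2,1)
P² = 144/35
sum k=2..2:
  [2] +1/4 = 1/4
S = 1/4
C² = P²·S² = 9/35 ; C = +0.507093

+√(9/35) ≈ +0.507093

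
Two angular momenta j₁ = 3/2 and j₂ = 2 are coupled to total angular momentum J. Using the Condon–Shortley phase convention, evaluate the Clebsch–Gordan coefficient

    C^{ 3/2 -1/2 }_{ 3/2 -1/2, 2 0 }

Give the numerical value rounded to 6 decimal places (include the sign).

j₁+j₂−J=2  J+j₁−j₂=1  J−j₁+j₂=2  j₁+j₂+J+1=6
(j₁±m₁, j₂±m₂, J±M) = (1,2,2,2,1,2)
P² = 16/45
sum k=1..2:
  [1] −1/1 = -1
  [2] +1/4 = 1/4
S = -3/4
C² = P²·S² = 1/5 ; C = -0.447214

-0.447214  (= −√(1/5))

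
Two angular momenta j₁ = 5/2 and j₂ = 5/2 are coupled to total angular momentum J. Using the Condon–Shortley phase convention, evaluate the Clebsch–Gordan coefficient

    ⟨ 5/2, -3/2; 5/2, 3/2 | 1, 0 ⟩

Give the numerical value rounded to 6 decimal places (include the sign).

−√(9/70) ≈ -0.358569

√[3·4!1!1!/7! · 1!4!4!1!1!1!] = √(288/35)
  +(−1)^3/∏(3,1,1,1,0,0)! = -1/6  (running -1/6)
  +(−1)^4/∏(4,0,0,0,1,1)! = 1/24  (running -1/8)
⟨..|..⟩ = √(288/35)·(-1/8) = -0.358569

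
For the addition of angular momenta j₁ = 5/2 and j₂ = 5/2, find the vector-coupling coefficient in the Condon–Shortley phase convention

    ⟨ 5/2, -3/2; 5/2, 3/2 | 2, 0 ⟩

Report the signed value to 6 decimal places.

−√(1/84) = -0.109109

j₁+j₂−J=3  J+j₁−j₂=2  J−j₁+j₂=2  j₁+j₂+J+1=8
(j₁±m₁, j₂±m₂, J±M) = (1,4,4,1,2,2)
P² = 48/7
sum k=2..3:
  [2] +1/8 = 1/8
  [3] −1/6 = -1/6
S = -1/24
C² = P²·S² = 1/84 ; C = -0.109109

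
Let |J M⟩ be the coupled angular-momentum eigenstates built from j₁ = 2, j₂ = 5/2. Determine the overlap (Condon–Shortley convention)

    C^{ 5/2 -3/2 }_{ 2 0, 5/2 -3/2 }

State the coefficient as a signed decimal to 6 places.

triangle: 2!·2!·3!/8! = 24/40320
(j±m)!: 2!·2!·1!·4!·1!·4! = 2304
prefactor² = (2J+1)·Δ·N² = 288/35
  k=0: +1/(0!·2!·2!·1!·0!·2!) = 1/8
  k=1: −1/(1!·1!·1!·0!·1!·3!) = -1/6
Σ = -1/24  ⇒  CG² = 288/35·(-1/24)² = 1/70
CG = −√(1/70) = -0.119523

-0.119523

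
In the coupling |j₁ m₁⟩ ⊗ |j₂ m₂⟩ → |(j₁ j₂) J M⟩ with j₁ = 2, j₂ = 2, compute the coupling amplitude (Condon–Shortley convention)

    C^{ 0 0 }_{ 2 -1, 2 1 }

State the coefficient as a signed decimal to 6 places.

-0.447214

√[1·4!0!0!/5! · 1!3!3!1!0!0!] = √(36/5)
  +(−1)^3/∏(3,1,0,0,0,0)! = -1/6  (running -1/6)
⟨..|..⟩ = √(36/5)·(-1/6) = -0.447214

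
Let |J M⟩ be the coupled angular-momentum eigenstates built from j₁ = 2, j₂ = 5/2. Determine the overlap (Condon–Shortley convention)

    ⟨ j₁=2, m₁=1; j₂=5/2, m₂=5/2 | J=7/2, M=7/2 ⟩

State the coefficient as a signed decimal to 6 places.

-0.745356

√[8·1!3!4!/9! · 3!1!5!0!7!0!] = √(11520)
  +(−1)^1/∏(1,0,0,4,3,0)! = -1/144  (running -1/144)
⟨..|..⟩ = √(11520)·(-1/144) = -0.745356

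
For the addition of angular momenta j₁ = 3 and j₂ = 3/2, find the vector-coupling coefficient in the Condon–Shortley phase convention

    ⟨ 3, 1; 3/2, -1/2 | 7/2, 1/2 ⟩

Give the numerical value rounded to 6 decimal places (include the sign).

+0.534522

j₁+j₂−J=1  J+j₁−j₂=5  J−j₁+j₂=2  j₁+j₂+J+1=9
(j₁±m₁, j₂±m₂, J±M) = (4,2,1,2,4,3)
P² = 512/7
sum k=0..1:
  [0] +1/12 = 1/12
  [1] −1/48 = -1/48
S = 1/16
C² = P²·S² = 2/7 ; C = +0.534522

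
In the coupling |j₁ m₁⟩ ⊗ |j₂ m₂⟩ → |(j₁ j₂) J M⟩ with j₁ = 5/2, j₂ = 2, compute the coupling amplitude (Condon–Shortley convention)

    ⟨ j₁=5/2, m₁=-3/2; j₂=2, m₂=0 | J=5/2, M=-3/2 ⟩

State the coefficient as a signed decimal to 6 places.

√[6·2!3!2!/8! · 1!4!2!2!1!4!] = √(288/35)
  +(−1)^1/∏(1,1,3,1,0,1)! = -1/6  (running -1/6)
  +(−1)^2/∏(2,0,2,0,1,2)! = 1/8  (running -1/24)
⟨..|..⟩ = √(288/35)·(-1/24) = -0.119523

−√(1/70) ≈ -0.119523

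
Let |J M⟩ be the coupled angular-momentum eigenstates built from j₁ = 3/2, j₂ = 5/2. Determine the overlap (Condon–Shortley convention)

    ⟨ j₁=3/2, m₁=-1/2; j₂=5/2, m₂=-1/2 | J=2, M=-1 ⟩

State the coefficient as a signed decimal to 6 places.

j₁+j₂−J=2  J+j₁−j₂=1  J−j₁+j₂=3  j₁+j₂+J+1=7
(j₁±m₁, j₂±m₂, J±M) = (1,2,2,3,1,3)
P² = 12/7
sum k=1..2:
  [1] −1/2 = -1/2
  [2] +1/12 = 1/12
S = -5/12
C² = P²·S² = 25/84 ; C = -0.545545

−√(25/84) ≈ -0.545545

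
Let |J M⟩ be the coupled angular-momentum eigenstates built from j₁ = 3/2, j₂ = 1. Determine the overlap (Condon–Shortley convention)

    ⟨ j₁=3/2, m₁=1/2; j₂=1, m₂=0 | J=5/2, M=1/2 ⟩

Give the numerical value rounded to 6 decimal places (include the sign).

+√(3/5) = +0.774597

j₁+j₂−J=0  J+j₁−j₂=3  J−j₁+j₂=2  j₁+j₂+J+1=6
(j₁±m₁, j₂±m₂, J±M) = (2,1,1,1,3,2)
P² = 12/5
sum k=0..0:
  [0] +1/2 = 1/2
S = 1/2
C² = P²·S² = 3/5 ; C = +0.774597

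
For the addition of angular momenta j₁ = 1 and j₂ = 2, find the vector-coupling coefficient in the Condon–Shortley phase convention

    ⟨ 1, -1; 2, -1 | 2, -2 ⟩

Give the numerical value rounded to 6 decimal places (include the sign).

-0.577350  (= −√(1/3))

triangle: 1!·1!·3!/6! = 6/720
(j±m)!: 0!·2!·1!·3!·0!·4! = 288
prefactor² = (2J+1)·Δ·N² = 12
  k=1: −1/(1!·0!·1!·0!·0!·3!) = -1/6
Σ = -1/6  ⇒  CG² = 12·(-1/6)² = 1/3
CG = −√(1/3) = -0.577350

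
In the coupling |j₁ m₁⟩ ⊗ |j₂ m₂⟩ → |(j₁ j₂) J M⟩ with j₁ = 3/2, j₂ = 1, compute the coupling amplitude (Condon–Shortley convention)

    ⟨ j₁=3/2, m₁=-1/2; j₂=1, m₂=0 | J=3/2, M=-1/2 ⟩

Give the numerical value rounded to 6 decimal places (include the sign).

√[4·1!2!1!/5! · 1!2!1!1!1!2!] = √(4/15)
  +(−1)^0/∏(0,1,2,1,0,0)! = 1/2  (running 1/2)
  +(−1)^1/∏(1,0,1,0,1,1)! = -1  (running -1/2)
⟨..|..⟩ = √(4/15)·(-1/2) = -0.258199

−√(1/15) ≈ -0.258199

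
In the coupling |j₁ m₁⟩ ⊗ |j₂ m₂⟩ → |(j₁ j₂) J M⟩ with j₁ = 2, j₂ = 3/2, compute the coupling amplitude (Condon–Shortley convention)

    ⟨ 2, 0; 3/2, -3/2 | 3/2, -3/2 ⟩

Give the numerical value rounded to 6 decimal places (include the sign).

+√(1/5) = +0.447214

triangle: 2!*2!*1!/6! = 4/720
(j±m)!: 2!*2!*0!*3!*0!*3! = 144
prefactor² = (2J+1)*Δ*N² = 16/5
  k=0: +1/(0!*2!*2!*0!*0!*1!) = 1/4
Σ = 1/4  ⇒  CG² = 16/5*1/4² = 1/5
CG = +√(1/5) = +0.447214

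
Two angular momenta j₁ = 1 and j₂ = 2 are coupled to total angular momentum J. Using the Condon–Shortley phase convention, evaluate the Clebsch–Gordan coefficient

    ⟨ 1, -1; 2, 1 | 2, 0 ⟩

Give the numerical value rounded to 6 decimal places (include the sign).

j₁+j₂−J=1  J+j₁−j₂=1  J−j₁+j₂=3  j₁+j₂+J+1=6
(j₁±m₁, j₂±m₂, J±M) = (0,2,3,1,2,2)
P² = 2
sum k=1..1:
  [1] −1/2 = -1/2
S = -1/2
C² = P²·S² = 1/2 ; C = -0.707107

−√(1/2) = -0.707107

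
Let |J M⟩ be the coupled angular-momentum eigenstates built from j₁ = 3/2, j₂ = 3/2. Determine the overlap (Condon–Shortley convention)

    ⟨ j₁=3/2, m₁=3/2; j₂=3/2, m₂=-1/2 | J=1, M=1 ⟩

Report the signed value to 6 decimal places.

j₁+j₂−J=2  J+j₁−j₂=1  J−j₁+j₂=1  j₁+j₂+J+1=5
(j₁±m₁, j₂±m₂, J±M) = (3,0,1,2,2,0)
P² = 6/5
sum k=0..0:
  [0] +1/2 = 1/2
S = 1/2
C² = P²·S² = 3/10 ; C = +0.547723

+0.547723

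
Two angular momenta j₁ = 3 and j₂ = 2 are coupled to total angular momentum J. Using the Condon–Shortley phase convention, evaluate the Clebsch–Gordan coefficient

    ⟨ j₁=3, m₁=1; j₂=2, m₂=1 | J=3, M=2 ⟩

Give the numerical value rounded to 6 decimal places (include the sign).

√[7·2!4!2!/9! · 4!2!3!1!5!1!] = √(64)
  +(−1)^1/∏(1,1,1,2,3,0)! = -1/12  (running -1/12)
  +(−1)^2/∏(2,0,0,1,4,1)! = 1/48  (running -1/16)
⟨..|..⟩ = √(64)·(-1/16) = -0.500000

-0.500000  (= −√(1/4))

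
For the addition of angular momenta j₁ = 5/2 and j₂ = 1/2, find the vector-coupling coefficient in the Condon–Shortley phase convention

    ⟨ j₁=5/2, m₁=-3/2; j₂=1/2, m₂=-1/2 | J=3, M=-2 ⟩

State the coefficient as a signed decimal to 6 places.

+0.912871

√[7·0!5!1!/7! · 1!4!0!1!1!5!] = √(480)
  +(−1)^0/∏(0,0,4,0,1,1)! = 1/24  (running 1/24)
⟨..|..⟩ = √(480)·(1/24) = +0.912871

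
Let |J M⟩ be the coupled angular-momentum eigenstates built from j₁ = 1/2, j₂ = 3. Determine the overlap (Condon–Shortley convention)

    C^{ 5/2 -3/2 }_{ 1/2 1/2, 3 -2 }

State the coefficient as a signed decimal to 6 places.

j₁+j₂−J=1  J+j₁−j₂=0  J−j₁+j₂=5  j₁+j₂+J+1=7
(j₁±m₁, j₂±m₂, J±M) = (1,0,1,5,1,4)
P² = 2880/7
sum k=0..0:
  [0] +1/24 = 1/24
S = 1/24
C² = P²·S² = 5/7 ; C = +0.845154

+0.845154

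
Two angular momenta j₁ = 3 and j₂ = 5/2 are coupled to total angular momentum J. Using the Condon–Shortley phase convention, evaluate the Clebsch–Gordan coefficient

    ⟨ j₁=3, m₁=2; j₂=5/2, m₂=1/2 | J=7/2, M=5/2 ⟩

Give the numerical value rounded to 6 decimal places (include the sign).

j₁+j₂−J=2  J+j₁−j₂=4  J−j₁+j₂=3  j₁+j₂+J+1=10
(j₁±m₁, j₂±m₂, J±M) = (5,1,3,2,6,1)
P² = 4608/7
sum k=0..1:
  [0] +1/72 = 1/72
  [1] −1/48 = -1/48
S = -1/144
C² = P²·S² = 2/63 ; C = -0.178174

−√(2/63) ≈ -0.178174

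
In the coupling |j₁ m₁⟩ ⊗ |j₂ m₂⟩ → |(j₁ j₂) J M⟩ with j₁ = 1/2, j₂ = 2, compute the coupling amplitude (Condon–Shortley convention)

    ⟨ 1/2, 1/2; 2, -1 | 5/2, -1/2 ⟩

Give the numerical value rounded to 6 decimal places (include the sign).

triangle: 0!*1!*4!/6! = 24/720
(j±m)!: 1!*0!*1!*3!*2!*3! = 72
prefactor² = (2J+1)*Δ*N² = 72/5
  k=0: +1/(0!*0!*0!*1!*1!*3!) = 1/6
Σ = 1/6  ⇒  CG² = 72/5*1/6² = 2/5
CG = +√(2/5) = +0.632456

+√(2/5) ≈ +0.632456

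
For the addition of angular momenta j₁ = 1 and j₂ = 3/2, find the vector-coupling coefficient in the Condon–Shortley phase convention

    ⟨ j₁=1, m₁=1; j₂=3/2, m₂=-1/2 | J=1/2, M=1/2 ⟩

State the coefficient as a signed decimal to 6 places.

triangle: 2!*0!*1!/4! = 2/24
(j±m)!: 2!*0!*1!*2!*1!*0! = 4
prefactor² = (2J+1)*Δ*N² = 2/3
  k=0: +1/(0!*2!*0!*1!*0!*0!) = 1/2
Σ = 1/2  ⇒  CG² = 2/3*1/2² = 1/6
CG = +√(1/6) = +0.408248

+√(1/6) ≈ +0.408248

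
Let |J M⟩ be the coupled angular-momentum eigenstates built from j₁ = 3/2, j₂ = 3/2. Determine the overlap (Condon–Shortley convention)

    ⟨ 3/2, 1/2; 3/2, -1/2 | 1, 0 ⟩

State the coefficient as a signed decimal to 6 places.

−√(1/20) ≈ -0.223607

j₁+j₂−J=2  J+j₁−j₂=1  J−j₁+j₂=1  j₁+j₂+J+1=5
(j₁±m₁, j₂±m₂, J±M) = (2,1,1,2,1,1)
P² = 1/5
sum k=0..1:
  [0] +1/2 = 1/2
  [1] −1/1 = -1
S = -1/2
C² = P²·S² = 1/20 ; C = -0.223607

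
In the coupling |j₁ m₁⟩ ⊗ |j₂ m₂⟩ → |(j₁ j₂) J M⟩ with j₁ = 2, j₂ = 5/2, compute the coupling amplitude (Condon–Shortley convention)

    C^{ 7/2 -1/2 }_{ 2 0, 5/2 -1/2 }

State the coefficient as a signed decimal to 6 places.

triangle: 1!*3!*4!/9! = 144/362880
(j±m)!: 2!*2!*2!*3!*3!*4! = 6912
prefactor² = (2J+1)*Δ*N² = 768/35
  k=0: +1/(0!*1!*2!*2!*1!*2!) = 1/8
  k=1: −1/(1!*0!*1!*1!*2!*3!) = -1/12
Σ = 1/24  ⇒  CG² = 768/35*1/24² = 4/105
CG = +√(4/105) = +0.195180

+0.195180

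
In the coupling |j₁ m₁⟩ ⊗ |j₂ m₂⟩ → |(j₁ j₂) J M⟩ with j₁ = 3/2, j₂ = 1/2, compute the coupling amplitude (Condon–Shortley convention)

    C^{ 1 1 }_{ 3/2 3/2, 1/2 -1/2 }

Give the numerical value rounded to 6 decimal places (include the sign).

+√(3/4) = +0.866025

√[3·1!2!0!/4! · 3!0!0!1!2!0!] = √(3)
  +(−1)^0/∏(0,1,0,0,2,0)! = 1/2  (running 1/2)
⟨..|..⟩ = √(3)·(1/2) = +0.866025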